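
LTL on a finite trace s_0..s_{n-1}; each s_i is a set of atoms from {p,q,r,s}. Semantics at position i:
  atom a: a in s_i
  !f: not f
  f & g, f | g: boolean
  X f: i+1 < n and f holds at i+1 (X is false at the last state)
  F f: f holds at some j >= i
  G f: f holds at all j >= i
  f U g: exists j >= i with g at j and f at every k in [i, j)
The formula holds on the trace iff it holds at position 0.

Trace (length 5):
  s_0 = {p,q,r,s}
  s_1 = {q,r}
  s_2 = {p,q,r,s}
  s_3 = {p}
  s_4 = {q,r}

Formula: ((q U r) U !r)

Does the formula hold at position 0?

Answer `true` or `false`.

s_0={p,q,r,s}: ((q U r) U !r)=True (q U r)=True q=True r=True !r=False
s_1={q,r}: ((q U r) U !r)=True (q U r)=True q=True r=True !r=False
s_2={p,q,r,s}: ((q U r) U !r)=True (q U r)=True q=True r=True !r=False
s_3={p}: ((q U r) U !r)=True (q U r)=False q=False r=False !r=True
s_4={q,r}: ((q U r) U !r)=False (q U r)=True q=True r=True !r=False

Answer: true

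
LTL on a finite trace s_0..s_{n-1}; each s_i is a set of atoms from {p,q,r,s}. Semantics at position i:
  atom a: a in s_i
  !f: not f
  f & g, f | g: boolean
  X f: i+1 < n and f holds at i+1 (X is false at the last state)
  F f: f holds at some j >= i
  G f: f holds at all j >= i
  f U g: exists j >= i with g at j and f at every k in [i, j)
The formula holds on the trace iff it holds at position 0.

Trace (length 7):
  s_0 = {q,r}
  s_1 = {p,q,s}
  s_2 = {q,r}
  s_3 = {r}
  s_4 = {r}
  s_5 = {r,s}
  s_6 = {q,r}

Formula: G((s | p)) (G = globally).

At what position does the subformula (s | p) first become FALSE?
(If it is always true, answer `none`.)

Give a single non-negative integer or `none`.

Answer: 0

Derivation:
s_0={q,r}: (s | p)=False s=False p=False
s_1={p,q,s}: (s | p)=True s=True p=True
s_2={q,r}: (s | p)=False s=False p=False
s_3={r}: (s | p)=False s=False p=False
s_4={r}: (s | p)=False s=False p=False
s_5={r,s}: (s | p)=True s=True p=False
s_6={q,r}: (s | p)=False s=False p=False
G((s | p)) holds globally = False
First violation at position 0.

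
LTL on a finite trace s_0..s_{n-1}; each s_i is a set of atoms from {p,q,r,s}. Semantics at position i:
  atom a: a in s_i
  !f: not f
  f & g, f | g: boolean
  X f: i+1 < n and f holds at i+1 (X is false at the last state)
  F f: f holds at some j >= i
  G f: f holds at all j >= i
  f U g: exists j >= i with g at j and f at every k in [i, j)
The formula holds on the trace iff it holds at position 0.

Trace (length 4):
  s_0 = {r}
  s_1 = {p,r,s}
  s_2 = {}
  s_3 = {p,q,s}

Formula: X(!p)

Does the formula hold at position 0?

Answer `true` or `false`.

Answer: false

Derivation:
s_0={r}: X(!p)=False !p=True p=False
s_1={p,r,s}: X(!p)=True !p=False p=True
s_2={}: X(!p)=False !p=True p=False
s_3={p,q,s}: X(!p)=False !p=False p=True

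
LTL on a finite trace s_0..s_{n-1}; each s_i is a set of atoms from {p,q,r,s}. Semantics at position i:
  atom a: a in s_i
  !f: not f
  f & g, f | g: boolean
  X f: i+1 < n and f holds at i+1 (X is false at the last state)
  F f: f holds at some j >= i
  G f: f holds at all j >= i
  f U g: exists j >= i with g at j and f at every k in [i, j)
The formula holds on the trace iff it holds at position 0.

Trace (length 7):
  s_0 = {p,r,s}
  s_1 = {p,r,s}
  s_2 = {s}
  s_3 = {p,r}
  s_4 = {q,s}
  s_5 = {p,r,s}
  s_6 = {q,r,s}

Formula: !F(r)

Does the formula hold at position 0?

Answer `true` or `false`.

Answer: false

Derivation:
s_0={p,r,s}: !F(r)=False F(r)=True r=True
s_1={p,r,s}: !F(r)=False F(r)=True r=True
s_2={s}: !F(r)=False F(r)=True r=False
s_3={p,r}: !F(r)=False F(r)=True r=True
s_4={q,s}: !F(r)=False F(r)=True r=False
s_5={p,r,s}: !F(r)=False F(r)=True r=True
s_6={q,r,s}: !F(r)=False F(r)=True r=True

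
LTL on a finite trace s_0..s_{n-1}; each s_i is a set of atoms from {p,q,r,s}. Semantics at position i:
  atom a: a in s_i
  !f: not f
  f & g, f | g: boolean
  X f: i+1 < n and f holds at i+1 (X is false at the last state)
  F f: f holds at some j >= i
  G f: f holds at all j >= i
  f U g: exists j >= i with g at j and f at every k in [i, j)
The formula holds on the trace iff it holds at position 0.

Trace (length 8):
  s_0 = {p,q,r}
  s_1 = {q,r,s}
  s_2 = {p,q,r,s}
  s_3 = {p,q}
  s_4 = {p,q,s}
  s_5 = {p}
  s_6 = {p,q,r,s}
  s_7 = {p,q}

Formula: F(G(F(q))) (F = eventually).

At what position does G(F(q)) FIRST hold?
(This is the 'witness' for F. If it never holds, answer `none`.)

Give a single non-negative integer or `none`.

Answer: 0

Derivation:
s_0={p,q,r}: G(F(q))=True F(q)=True q=True
s_1={q,r,s}: G(F(q))=True F(q)=True q=True
s_2={p,q,r,s}: G(F(q))=True F(q)=True q=True
s_3={p,q}: G(F(q))=True F(q)=True q=True
s_4={p,q,s}: G(F(q))=True F(q)=True q=True
s_5={p}: G(F(q))=True F(q)=True q=False
s_6={p,q,r,s}: G(F(q))=True F(q)=True q=True
s_7={p,q}: G(F(q))=True F(q)=True q=True
F(G(F(q))) holds; first witness at position 0.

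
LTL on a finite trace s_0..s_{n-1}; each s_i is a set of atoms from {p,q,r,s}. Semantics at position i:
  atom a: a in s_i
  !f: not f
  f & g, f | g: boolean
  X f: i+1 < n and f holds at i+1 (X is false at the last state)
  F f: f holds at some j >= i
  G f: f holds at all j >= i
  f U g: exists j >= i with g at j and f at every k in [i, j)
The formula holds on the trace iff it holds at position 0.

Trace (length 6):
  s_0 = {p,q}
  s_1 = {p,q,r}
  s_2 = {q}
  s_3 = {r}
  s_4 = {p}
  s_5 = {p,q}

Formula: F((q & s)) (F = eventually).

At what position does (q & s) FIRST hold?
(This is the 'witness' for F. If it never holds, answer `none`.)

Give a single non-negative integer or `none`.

Answer: none

Derivation:
s_0={p,q}: (q & s)=False q=True s=False
s_1={p,q,r}: (q & s)=False q=True s=False
s_2={q}: (q & s)=False q=True s=False
s_3={r}: (q & s)=False q=False s=False
s_4={p}: (q & s)=False q=False s=False
s_5={p,q}: (q & s)=False q=True s=False
F((q & s)) does not hold (no witness exists).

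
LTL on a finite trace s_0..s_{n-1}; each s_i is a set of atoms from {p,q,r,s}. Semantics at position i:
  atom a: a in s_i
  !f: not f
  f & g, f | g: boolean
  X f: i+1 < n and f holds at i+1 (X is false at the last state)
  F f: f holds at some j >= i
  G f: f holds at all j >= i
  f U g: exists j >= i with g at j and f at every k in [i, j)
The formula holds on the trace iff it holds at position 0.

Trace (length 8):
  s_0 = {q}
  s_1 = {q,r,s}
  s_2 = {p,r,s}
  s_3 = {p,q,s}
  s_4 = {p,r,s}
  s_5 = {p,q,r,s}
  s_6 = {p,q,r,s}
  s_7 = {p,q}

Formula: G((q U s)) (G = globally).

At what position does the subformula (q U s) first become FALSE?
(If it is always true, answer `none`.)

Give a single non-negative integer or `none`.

s_0={q}: (q U s)=True q=True s=False
s_1={q,r,s}: (q U s)=True q=True s=True
s_2={p,r,s}: (q U s)=True q=False s=True
s_3={p,q,s}: (q U s)=True q=True s=True
s_4={p,r,s}: (q U s)=True q=False s=True
s_5={p,q,r,s}: (q U s)=True q=True s=True
s_6={p,q,r,s}: (q U s)=True q=True s=True
s_7={p,q}: (q U s)=False q=True s=False
G((q U s)) holds globally = False
First violation at position 7.

Answer: 7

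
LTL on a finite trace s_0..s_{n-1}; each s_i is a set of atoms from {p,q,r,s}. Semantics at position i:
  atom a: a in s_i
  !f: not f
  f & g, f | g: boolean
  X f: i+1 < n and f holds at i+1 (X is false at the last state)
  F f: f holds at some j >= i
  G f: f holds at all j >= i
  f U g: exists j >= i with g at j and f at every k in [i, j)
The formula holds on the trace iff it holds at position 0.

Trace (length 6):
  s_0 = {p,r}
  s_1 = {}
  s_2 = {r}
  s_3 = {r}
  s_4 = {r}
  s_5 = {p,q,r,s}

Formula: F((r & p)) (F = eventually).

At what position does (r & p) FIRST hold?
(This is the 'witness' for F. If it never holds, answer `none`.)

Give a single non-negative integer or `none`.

Answer: 0

Derivation:
s_0={p,r}: (r & p)=True r=True p=True
s_1={}: (r & p)=False r=False p=False
s_2={r}: (r & p)=False r=True p=False
s_3={r}: (r & p)=False r=True p=False
s_4={r}: (r & p)=False r=True p=False
s_5={p,q,r,s}: (r & p)=True r=True p=True
F((r & p)) holds; first witness at position 0.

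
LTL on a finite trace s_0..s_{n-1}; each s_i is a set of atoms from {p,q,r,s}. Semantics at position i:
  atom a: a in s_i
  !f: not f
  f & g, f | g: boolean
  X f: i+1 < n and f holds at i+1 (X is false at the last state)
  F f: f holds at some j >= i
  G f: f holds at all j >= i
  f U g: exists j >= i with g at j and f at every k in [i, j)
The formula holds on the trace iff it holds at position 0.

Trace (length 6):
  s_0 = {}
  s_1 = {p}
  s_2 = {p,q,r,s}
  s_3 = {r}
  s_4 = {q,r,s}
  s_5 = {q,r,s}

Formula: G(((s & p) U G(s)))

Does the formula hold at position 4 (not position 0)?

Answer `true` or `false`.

s_0={}: G(((s & p) U G(s)))=False ((s & p) U G(s))=False (s & p)=False s=False p=False G(s)=False
s_1={p}: G(((s & p) U G(s)))=False ((s & p) U G(s))=False (s & p)=False s=False p=True G(s)=False
s_2={p,q,r,s}: G(((s & p) U G(s)))=False ((s & p) U G(s))=False (s & p)=True s=True p=True G(s)=False
s_3={r}: G(((s & p) U G(s)))=False ((s & p) U G(s))=False (s & p)=False s=False p=False G(s)=False
s_4={q,r,s}: G(((s & p) U G(s)))=True ((s & p) U G(s))=True (s & p)=False s=True p=False G(s)=True
s_5={q,r,s}: G(((s & p) U G(s)))=True ((s & p) U G(s))=True (s & p)=False s=True p=False G(s)=True
Evaluating at position 4: result = True

Answer: true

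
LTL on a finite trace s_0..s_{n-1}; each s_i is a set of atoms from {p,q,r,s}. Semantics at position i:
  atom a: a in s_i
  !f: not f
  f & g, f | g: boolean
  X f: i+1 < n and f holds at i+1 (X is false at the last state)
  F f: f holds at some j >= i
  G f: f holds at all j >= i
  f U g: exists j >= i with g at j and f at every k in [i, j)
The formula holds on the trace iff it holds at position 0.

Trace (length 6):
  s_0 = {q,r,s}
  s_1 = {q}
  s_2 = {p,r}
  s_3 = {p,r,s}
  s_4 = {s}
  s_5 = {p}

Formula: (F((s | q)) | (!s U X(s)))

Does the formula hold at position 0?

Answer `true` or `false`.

s_0={q,r,s}: (F((s | q)) | (!s U X(s)))=True F((s | q))=True (s | q)=True s=True q=True (!s U X(s))=False !s=False X(s)=False
s_1={q}: (F((s | q)) | (!s U X(s)))=True F((s | q))=True (s | q)=True s=False q=True (!s U X(s))=True !s=True X(s)=False
s_2={p,r}: (F((s | q)) | (!s U X(s)))=True F((s | q))=True (s | q)=False s=False q=False (!s U X(s))=True !s=True X(s)=True
s_3={p,r,s}: (F((s | q)) | (!s U X(s)))=True F((s | q))=True (s | q)=True s=True q=False (!s U X(s))=True !s=False X(s)=True
s_4={s}: (F((s | q)) | (!s U X(s)))=True F((s | q))=True (s | q)=True s=True q=False (!s U X(s))=False !s=False X(s)=False
s_5={p}: (F((s | q)) | (!s U X(s)))=False F((s | q))=False (s | q)=False s=False q=False (!s U X(s))=False !s=True X(s)=False

Answer: true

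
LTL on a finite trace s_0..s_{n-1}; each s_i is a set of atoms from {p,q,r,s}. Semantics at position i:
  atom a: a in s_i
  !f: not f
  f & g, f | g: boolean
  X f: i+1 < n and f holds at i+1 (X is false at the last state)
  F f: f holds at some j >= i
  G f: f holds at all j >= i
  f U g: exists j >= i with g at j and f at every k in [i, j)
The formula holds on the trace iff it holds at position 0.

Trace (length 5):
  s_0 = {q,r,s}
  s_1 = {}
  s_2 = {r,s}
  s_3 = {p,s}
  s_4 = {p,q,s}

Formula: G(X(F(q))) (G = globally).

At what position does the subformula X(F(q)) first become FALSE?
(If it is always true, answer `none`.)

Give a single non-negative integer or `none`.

s_0={q,r,s}: X(F(q))=True F(q)=True q=True
s_1={}: X(F(q))=True F(q)=True q=False
s_2={r,s}: X(F(q))=True F(q)=True q=False
s_3={p,s}: X(F(q))=True F(q)=True q=False
s_4={p,q,s}: X(F(q))=False F(q)=True q=True
G(X(F(q))) holds globally = False
First violation at position 4.

Answer: 4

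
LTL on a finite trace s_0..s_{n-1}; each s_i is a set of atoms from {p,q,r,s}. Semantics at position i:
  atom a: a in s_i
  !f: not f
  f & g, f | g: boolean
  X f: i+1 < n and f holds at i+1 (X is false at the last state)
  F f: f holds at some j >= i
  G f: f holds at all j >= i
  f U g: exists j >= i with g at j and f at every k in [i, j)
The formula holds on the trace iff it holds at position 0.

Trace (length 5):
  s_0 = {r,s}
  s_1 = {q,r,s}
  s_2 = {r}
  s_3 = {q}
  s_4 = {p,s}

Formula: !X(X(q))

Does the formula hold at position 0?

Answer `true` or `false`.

s_0={r,s}: !X(X(q))=True X(X(q))=False X(q)=True q=False
s_1={q,r,s}: !X(X(q))=False X(X(q))=True X(q)=False q=True
s_2={r}: !X(X(q))=True X(X(q))=False X(q)=True q=False
s_3={q}: !X(X(q))=True X(X(q))=False X(q)=False q=True
s_4={p,s}: !X(X(q))=True X(X(q))=False X(q)=False q=False

Answer: true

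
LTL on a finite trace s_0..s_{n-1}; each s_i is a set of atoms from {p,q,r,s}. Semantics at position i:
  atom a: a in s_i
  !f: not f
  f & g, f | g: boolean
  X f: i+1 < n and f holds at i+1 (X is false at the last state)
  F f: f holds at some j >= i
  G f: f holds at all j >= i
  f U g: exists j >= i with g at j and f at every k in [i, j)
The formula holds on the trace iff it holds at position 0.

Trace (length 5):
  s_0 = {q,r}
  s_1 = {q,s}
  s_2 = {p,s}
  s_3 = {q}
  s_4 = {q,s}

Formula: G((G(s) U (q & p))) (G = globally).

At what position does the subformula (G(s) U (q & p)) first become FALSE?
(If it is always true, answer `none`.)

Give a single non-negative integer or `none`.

s_0={q,r}: (G(s) U (q & p))=False G(s)=False s=False (q & p)=False q=True p=False
s_1={q,s}: (G(s) U (q & p))=False G(s)=False s=True (q & p)=False q=True p=False
s_2={p,s}: (G(s) U (q & p))=False G(s)=False s=True (q & p)=False q=False p=True
s_3={q}: (G(s) U (q & p))=False G(s)=False s=False (q & p)=False q=True p=False
s_4={q,s}: (G(s) U (q & p))=False G(s)=True s=True (q & p)=False q=True p=False
G((G(s) U (q & p))) holds globally = False
First violation at position 0.

Answer: 0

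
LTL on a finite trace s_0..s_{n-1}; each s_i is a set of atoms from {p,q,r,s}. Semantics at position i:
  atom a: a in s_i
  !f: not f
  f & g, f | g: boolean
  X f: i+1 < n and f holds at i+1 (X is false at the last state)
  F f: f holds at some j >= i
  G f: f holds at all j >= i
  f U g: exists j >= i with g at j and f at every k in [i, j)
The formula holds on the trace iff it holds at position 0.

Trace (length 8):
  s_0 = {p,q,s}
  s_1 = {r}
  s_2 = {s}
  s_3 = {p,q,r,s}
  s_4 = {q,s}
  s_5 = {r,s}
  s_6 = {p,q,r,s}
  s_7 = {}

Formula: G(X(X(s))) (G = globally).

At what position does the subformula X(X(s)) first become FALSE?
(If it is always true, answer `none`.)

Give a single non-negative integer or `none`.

Answer: 5

Derivation:
s_0={p,q,s}: X(X(s))=True X(s)=False s=True
s_1={r}: X(X(s))=True X(s)=True s=False
s_2={s}: X(X(s))=True X(s)=True s=True
s_3={p,q,r,s}: X(X(s))=True X(s)=True s=True
s_4={q,s}: X(X(s))=True X(s)=True s=True
s_5={r,s}: X(X(s))=False X(s)=True s=True
s_6={p,q,r,s}: X(X(s))=False X(s)=False s=True
s_7={}: X(X(s))=False X(s)=False s=False
G(X(X(s))) holds globally = False
First violation at position 5.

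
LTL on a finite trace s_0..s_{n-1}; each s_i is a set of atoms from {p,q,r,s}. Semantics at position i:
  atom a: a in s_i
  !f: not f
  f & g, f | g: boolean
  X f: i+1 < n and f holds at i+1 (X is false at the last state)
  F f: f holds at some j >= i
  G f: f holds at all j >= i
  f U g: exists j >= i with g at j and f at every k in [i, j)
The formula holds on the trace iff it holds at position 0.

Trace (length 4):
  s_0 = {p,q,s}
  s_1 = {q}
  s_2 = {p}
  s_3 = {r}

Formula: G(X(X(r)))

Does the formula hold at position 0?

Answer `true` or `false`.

Answer: false

Derivation:
s_0={p,q,s}: G(X(X(r)))=False X(X(r))=False X(r)=False r=False
s_1={q}: G(X(X(r)))=False X(X(r))=True X(r)=False r=False
s_2={p}: G(X(X(r)))=False X(X(r))=False X(r)=True r=False
s_3={r}: G(X(X(r)))=False X(X(r))=False X(r)=False r=True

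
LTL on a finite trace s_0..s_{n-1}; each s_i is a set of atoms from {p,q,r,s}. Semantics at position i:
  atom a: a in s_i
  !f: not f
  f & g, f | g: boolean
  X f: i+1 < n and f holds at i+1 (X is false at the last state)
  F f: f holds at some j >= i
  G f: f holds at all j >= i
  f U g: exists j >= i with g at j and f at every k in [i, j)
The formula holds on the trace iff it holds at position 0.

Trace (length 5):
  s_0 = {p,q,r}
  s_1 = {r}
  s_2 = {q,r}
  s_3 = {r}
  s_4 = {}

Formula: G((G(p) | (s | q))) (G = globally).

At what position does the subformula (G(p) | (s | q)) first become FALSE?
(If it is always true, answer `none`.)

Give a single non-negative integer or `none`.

s_0={p,q,r}: (G(p) | (s | q))=True G(p)=False p=True (s | q)=True s=False q=True
s_1={r}: (G(p) | (s | q))=False G(p)=False p=False (s | q)=False s=False q=False
s_2={q,r}: (G(p) | (s | q))=True G(p)=False p=False (s | q)=True s=False q=True
s_3={r}: (G(p) | (s | q))=False G(p)=False p=False (s | q)=False s=False q=False
s_4={}: (G(p) | (s | q))=False G(p)=False p=False (s | q)=False s=False q=False
G((G(p) | (s | q))) holds globally = False
First violation at position 1.

Answer: 1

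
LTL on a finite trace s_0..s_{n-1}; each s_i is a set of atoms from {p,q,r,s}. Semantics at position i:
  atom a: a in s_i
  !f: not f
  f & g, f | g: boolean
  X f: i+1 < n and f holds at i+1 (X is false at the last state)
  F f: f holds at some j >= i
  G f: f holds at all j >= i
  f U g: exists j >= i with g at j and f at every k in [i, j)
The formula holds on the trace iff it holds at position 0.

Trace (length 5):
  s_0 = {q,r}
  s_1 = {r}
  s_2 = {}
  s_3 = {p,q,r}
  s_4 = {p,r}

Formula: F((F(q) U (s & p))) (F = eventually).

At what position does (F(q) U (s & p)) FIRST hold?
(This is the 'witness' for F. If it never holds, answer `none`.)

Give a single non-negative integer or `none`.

s_0={q,r}: (F(q) U (s & p))=False F(q)=True q=True (s & p)=False s=False p=False
s_1={r}: (F(q) U (s & p))=False F(q)=True q=False (s & p)=False s=False p=False
s_2={}: (F(q) U (s & p))=False F(q)=True q=False (s & p)=False s=False p=False
s_3={p,q,r}: (F(q) U (s & p))=False F(q)=True q=True (s & p)=False s=False p=True
s_4={p,r}: (F(q) U (s & p))=False F(q)=False q=False (s & p)=False s=False p=True
F((F(q) U (s & p))) does not hold (no witness exists).

Answer: none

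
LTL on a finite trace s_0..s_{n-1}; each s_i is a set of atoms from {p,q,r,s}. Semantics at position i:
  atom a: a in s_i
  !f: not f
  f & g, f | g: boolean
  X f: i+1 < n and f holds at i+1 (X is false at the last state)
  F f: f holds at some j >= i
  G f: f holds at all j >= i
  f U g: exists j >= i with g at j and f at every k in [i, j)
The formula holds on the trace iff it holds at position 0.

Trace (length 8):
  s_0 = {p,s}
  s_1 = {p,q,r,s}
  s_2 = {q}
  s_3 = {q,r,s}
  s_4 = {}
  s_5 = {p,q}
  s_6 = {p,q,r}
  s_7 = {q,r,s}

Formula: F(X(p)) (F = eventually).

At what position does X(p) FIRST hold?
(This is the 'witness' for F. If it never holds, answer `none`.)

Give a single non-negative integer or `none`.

s_0={p,s}: X(p)=True p=True
s_1={p,q,r,s}: X(p)=False p=True
s_2={q}: X(p)=False p=False
s_3={q,r,s}: X(p)=False p=False
s_4={}: X(p)=True p=False
s_5={p,q}: X(p)=True p=True
s_6={p,q,r}: X(p)=False p=True
s_7={q,r,s}: X(p)=False p=False
F(X(p)) holds; first witness at position 0.

Answer: 0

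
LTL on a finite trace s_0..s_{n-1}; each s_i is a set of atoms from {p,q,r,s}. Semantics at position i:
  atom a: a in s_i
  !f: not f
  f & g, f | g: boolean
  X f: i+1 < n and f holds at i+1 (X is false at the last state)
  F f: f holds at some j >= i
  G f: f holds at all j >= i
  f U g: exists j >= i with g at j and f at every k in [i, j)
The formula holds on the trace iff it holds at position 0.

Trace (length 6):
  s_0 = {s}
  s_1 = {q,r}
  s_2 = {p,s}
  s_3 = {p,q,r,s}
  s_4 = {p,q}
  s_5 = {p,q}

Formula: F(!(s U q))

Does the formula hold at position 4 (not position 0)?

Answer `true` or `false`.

Answer: false

Derivation:
s_0={s}: F(!(s U q))=False !(s U q)=False (s U q)=True s=True q=False
s_1={q,r}: F(!(s U q))=False !(s U q)=False (s U q)=True s=False q=True
s_2={p,s}: F(!(s U q))=False !(s U q)=False (s U q)=True s=True q=False
s_3={p,q,r,s}: F(!(s U q))=False !(s U q)=False (s U q)=True s=True q=True
s_4={p,q}: F(!(s U q))=False !(s U q)=False (s U q)=True s=False q=True
s_5={p,q}: F(!(s U q))=False !(s U q)=False (s U q)=True s=False q=True
Evaluating at position 4: result = False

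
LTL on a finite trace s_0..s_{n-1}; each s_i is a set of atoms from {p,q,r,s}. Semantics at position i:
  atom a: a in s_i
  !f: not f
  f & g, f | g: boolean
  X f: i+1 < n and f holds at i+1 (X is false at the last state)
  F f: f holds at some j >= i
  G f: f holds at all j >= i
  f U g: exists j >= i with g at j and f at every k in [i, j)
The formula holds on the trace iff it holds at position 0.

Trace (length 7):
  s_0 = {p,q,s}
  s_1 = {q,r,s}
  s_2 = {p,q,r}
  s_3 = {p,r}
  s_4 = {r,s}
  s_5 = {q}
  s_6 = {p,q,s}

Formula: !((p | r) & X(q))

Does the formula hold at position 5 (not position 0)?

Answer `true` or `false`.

s_0={p,q,s}: !((p | r) & X(q))=False ((p | r) & X(q))=True (p | r)=True p=True r=False X(q)=True q=True
s_1={q,r,s}: !((p | r) & X(q))=False ((p | r) & X(q))=True (p | r)=True p=False r=True X(q)=True q=True
s_2={p,q,r}: !((p | r) & X(q))=True ((p | r) & X(q))=False (p | r)=True p=True r=True X(q)=False q=True
s_3={p,r}: !((p | r) & X(q))=True ((p | r) & X(q))=False (p | r)=True p=True r=True X(q)=False q=False
s_4={r,s}: !((p | r) & X(q))=False ((p | r) & X(q))=True (p | r)=True p=False r=True X(q)=True q=False
s_5={q}: !((p | r) & X(q))=True ((p | r) & X(q))=False (p | r)=False p=False r=False X(q)=True q=True
s_6={p,q,s}: !((p | r) & X(q))=True ((p | r) & X(q))=False (p | r)=True p=True r=False X(q)=False q=True
Evaluating at position 5: result = True

Answer: true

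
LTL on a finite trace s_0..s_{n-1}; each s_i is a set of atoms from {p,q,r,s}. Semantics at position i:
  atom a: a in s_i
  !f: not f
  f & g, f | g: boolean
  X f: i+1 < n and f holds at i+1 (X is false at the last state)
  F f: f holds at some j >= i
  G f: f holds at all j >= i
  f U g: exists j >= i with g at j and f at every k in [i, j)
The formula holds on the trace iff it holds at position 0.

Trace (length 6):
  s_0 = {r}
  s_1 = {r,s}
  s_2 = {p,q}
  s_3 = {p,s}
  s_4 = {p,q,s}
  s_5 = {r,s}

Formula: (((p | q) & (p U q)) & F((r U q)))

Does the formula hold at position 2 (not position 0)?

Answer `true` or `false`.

Answer: true

Derivation:
s_0={r}: (((p | q) & (p U q)) & F((r U q)))=False ((p | q) & (p U q))=False (p | q)=False p=False q=False (p U q)=False F((r U q))=True (r U q)=True r=True
s_1={r,s}: (((p | q) & (p U q)) & F((r U q)))=False ((p | q) & (p U q))=False (p | q)=False p=False q=False (p U q)=False F((r U q))=True (r U q)=True r=True
s_2={p,q}: (((p | q) & (p U q)) & F((r U q)))=True ((p | q) & (p U q))=True (p | q)=True p=True q=True (p U q)=True F((r U q))=True (r U q)=True r=False
s_3={p,s}: (((p | q) & (p U q)) & F((r U q)))=True ((p | q) & (p U q))=True (p | q)=True p=True q=False (p U q)=True F((r U q))=True (r U q)=False r=False
s_4={p,q,s}: (((p | q) & (p U q)) & F((r U q)))=True ((p | q) & (p U q))=True (p | q)=True p=True q=True (p U q)=True F((r U q))=True (r U q)=True r=False
s_5={r,s}: (((p | q) & (p U q)) & F((r U q)))=False ((p | q) & (p U q))=False (p | q)=False p=False q=False (p U q)=False F((r U q))=False (r U q)=False r=True
Evaluating at position 2: result = True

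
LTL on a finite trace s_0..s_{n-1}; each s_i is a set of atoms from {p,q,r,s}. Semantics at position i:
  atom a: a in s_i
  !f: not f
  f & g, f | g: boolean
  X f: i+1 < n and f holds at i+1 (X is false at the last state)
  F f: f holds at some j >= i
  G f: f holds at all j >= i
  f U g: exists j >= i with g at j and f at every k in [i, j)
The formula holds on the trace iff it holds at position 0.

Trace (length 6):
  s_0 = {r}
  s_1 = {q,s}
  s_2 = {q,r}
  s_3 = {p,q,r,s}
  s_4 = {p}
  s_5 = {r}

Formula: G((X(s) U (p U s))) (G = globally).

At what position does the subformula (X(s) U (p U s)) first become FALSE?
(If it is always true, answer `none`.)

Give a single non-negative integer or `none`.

s_0={r}: (X(s) U (p U s))=True X(s)=True s=False (p U s)=False p=False
s_1={q,s}: (X(s) U (p U s))=True X(s)=False s=True (p U s)=True p=False
s_2={q,r}: (X(s) U (p U s))=True X(s)=True s=False (p U s)=False p=False
s_3={p,q,r,s}: (X(s) U (p U s))=True X(s)=False s=True (p U s)=True p=True
s_4={p}: (X(s) U (p U s))=False X(s)=False s=False (p U s)=False p=True
s_5={r}: (X(s) U (p U s))=False X(s)=False s=False (p U s)=False p=False
G((X(s) U (p U s))) holds globally = False
First violation at position 4.

Answer: 4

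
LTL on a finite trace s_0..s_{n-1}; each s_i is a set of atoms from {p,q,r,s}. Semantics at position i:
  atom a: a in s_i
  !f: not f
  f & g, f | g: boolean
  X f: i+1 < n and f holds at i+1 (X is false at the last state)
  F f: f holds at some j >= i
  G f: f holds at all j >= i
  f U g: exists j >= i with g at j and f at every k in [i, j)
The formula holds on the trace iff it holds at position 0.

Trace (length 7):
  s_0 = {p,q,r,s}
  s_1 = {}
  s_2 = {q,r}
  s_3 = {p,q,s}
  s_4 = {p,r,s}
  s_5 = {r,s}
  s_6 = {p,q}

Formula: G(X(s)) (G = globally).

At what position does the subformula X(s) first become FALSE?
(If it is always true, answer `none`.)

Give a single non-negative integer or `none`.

s_0={p,q,r,s}: X(s)=False s=True
s_1={}: X(s)=False s=False
s_2={q,r}: X(s)=True s=False
s_3={p,q,s}: X(s)=True s=True
s_4={p,r,s}: X(s)=True s=True
s_5={r,s}: X(s)=False s=True
s_6={p,q}: X(s)=False s=False
G(X(s)) holds globally = False
First violation at position 0.

Answer: 0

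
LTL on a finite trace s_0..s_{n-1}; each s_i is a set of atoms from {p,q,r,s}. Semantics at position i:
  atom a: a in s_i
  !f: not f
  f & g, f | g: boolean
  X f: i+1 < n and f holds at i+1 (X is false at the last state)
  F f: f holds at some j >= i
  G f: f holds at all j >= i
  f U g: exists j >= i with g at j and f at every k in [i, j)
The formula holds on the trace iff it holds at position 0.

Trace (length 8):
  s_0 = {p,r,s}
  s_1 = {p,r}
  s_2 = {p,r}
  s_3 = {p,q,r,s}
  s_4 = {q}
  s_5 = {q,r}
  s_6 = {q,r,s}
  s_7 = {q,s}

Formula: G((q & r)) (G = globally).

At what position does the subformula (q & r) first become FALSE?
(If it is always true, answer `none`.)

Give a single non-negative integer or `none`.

s_0={p,r,s}: (q & r)=False q=False r=True
s_1={p,r}: (q & r)=False q=False r=True
s_2={p,r}: (q & r)=False q=False r=True
s_3={p,q,r,s}: (q & r)=True q=True r=True
s_4={q}: (q & r)=False q=True r=False
s_5={q,r}: (q & r)=True q=True r=True
s_6={q,r,s}: (q & r)=True q=True r=True
s_7={q,s}: (q & r)=False q=True r=False
G((q & r)) holds globally = False
First violation at position 0.

Answer: 0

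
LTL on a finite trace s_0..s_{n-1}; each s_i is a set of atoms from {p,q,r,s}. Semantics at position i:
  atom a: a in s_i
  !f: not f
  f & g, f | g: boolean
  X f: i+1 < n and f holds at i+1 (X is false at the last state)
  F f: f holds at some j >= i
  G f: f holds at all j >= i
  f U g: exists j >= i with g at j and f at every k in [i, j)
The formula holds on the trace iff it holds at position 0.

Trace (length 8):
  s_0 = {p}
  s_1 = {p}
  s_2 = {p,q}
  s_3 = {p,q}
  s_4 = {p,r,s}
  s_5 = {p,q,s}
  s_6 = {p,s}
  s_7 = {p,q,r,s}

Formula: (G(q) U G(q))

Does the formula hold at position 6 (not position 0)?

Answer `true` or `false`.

Answer: false

Derivation:
s_0={p}: (G(q) U G(q))=False G(q)=False q=False
s_1={p}: (G(q) U G(q))=False G(q)=False q=False
s_2={p,q}: (G(q) U G(q))=False G(q)=False q=True
s_3={p,q}: (G(q) U G(q))=False G(q)=False q=True
s_4={p,r,s}: (G(q) U G(q))=False G(q)=False q=False
s_5={p,q,s}: (G(q) U G(q))=False G(q)=False q=True
s_6={p,s}: (G(q) U G(q))=False G(q)=False q=False
s_7={p,q,r,s}: (G(q) U G(q))=True G(q)=True q=True
Evaluating at position 6: result = False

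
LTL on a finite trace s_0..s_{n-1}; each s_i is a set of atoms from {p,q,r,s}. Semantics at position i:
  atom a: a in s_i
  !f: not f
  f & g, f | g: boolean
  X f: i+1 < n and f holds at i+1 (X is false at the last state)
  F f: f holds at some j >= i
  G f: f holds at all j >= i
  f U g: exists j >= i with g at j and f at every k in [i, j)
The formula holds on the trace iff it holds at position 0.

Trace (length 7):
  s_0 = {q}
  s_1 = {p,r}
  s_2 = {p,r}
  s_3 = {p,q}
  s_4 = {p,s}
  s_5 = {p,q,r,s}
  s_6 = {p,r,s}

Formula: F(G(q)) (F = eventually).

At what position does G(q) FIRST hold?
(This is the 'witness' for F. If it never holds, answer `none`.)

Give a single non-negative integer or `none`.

s_0={q}: G(q)=False q=True
s_1={p,r}: G(q)=False q=False
s_2={p,r}: G(q)=False q=False
s_3={p,q}: G(q)=False q=True
s_4={p,s}: G(q)=False q=False
s_5={p,q,r,s}: G(q)=False q=True
s_6={p,r,s}: G(q)=False q=False
F(G(q)) does not hold (no witness exists).

Answer: none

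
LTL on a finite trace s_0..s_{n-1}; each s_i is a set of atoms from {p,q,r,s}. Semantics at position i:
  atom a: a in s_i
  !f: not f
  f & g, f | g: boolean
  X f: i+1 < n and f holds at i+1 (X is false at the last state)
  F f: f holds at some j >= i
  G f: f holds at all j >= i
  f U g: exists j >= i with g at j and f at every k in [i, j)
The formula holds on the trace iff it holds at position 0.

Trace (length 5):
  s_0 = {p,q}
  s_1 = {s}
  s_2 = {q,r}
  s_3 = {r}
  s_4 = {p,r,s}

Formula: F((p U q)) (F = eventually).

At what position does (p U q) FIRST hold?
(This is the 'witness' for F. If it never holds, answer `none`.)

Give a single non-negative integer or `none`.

s_0={p,q}: (p U q)=True p=True q=True
s_1={s}: (p U q)=False p=False q=False
s_2={q,r}: (p U q)=True p=False q=True
s_3={r}: (p U q)=False p=False q=False
s_4={p,r,s}: (p U q)=False p=True q=False
F((p U q)) holds; first witness at position 0.

Answer: 0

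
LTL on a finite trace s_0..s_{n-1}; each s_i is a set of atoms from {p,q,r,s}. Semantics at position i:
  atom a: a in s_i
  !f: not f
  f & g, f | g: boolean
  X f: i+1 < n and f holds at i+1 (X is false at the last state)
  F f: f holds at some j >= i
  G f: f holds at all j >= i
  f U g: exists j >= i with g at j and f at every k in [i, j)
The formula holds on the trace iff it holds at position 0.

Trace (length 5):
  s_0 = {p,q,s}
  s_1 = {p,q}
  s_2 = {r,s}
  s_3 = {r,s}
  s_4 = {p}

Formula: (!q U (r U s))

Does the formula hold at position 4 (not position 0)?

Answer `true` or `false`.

s_0={p,q,s}: (!q U (r U s))=True !q=False q=True (r U s)=True r=False s=True
s_1={p,q}: (!q U (r U s))=False !q=False q=True (r U s)=False r=False s=False
s_2={r,s}: (!q U (r U s))=True !q=True q=False (r U s)=True r=True s=True
s_3={r,s}: (!q U (r U s))=True !q=True q=False (r U s)=True r=True s=True
s_4={p}: (!q U (r U s))=False !q=True q=False (r U s)=False r=False s=False
Evaluating at position 4: result = False

Answer: false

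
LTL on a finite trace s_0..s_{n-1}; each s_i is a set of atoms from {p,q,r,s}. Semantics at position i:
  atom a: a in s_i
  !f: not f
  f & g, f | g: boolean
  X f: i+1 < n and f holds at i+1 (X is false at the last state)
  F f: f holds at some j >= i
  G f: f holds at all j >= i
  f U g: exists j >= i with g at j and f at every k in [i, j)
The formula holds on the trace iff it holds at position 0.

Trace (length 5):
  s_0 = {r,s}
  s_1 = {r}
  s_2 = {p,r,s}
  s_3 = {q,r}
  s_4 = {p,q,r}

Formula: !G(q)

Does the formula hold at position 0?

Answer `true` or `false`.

s_0={r,s}: !G(q)=True G(q)=False q=False
s_1={r}: !G(q)=True G(q)=False q=False
s_2={p,r,s}: !G(q)=True G(q)=False q=False
s_3={q,r}: !G(q)=False G(q)=True q=True
s_4={p,q,r}: !G(q)=False G(q)=True q=True

Answer: true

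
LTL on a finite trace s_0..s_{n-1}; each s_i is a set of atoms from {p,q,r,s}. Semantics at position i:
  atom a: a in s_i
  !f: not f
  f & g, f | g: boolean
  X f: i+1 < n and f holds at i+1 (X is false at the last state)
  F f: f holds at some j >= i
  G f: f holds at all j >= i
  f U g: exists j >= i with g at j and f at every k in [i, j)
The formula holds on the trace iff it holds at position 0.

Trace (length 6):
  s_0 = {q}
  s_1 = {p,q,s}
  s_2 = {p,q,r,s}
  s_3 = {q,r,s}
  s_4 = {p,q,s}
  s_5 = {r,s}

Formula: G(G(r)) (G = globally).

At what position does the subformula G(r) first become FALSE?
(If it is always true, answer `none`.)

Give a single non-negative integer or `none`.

s_0={q}: G(r)=False r=False
s_1={p,q,s}: G(r)=False r=False
s_2={p,q,r,s}: G(r)=False r=True
s_3={q,r,s}: G(r)=False r=True
s_4={p,q,s}: G(r)=False r=False
s_5={r,s}: G(r)=True r=True
G(G(r)) holds globally = False
First violation at position 0.

Answer: 0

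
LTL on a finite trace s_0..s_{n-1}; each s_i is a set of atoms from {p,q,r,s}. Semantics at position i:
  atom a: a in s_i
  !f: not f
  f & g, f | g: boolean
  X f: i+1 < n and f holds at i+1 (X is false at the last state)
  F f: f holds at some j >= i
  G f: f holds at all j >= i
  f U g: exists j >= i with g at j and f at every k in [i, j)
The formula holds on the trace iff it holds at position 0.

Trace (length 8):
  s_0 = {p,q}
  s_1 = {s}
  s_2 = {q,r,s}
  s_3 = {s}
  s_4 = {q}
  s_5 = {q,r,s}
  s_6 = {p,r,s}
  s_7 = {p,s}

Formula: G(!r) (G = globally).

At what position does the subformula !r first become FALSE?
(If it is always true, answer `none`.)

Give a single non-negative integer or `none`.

Answer: 2

Derivation:
s_0={p,q}: !r=True r=False
s_1={s}: !r=True r=False
s_2={q,r,s}: !r=False r=True
s_3={s}: !r=True r=False
s_4={q}: !r=True r=False
s_5={q,r,s}: !r=False r=True
s_6={p,r,s}: !r=False r=True
s_7={p,s}: !r=True r=False
G(!r) holds globally = False
First violation at position 2.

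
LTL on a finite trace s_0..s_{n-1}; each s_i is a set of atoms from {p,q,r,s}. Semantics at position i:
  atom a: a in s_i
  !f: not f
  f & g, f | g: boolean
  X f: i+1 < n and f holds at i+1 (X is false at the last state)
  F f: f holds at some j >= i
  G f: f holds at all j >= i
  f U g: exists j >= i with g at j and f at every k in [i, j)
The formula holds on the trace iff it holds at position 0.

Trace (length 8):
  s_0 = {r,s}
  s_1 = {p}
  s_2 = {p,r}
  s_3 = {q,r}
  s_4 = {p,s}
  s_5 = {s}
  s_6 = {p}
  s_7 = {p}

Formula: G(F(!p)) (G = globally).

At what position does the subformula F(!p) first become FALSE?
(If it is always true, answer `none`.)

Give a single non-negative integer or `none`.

s_0={r,s}: F(!p)=True !p=True p=False
s_1={p}: F(!p)=True !p=False p=True
s_2={p,r}: F(!p)=True !p=False p=True
s_3={q,r}: F(!p)=True !p=True p=False
s_4={p,s}: F(!p)=True !p=False p=True
s_5={s}: F(!p)=True !p=True p=False
s_6={p}: F(!p)=False !p=False p=True
s_7={p}: F(!p)=False !p=False p=True
G(F(!p)) holds globally = False
First violation at position 6.

Answer: 6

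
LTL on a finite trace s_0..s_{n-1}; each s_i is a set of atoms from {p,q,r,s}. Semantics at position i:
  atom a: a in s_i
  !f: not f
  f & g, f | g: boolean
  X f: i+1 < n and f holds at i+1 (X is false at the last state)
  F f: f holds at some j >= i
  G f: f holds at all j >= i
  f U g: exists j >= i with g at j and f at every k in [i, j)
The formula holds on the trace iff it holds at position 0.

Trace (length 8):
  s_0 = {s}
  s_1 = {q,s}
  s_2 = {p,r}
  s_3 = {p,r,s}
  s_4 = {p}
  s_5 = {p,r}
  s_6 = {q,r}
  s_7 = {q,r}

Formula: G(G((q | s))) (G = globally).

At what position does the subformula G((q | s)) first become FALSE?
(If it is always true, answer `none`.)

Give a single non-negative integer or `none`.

Answer: 0

Derivation:
s_0={s}: G((q | s))=False (q | s)=True q=False s=True
s_1={q,s}: G((q | s))=False (q | s)=True q=True s=True
s_2={p,r}: G((q | s))=False (q | s)=False q=False s=False
s_3={p,r,s}: G((q | s))=False (q | s)=True q=False s=True
s_4={p}: G((q | s))=False (q | s)=False q=False s=False
s_5={p,r}: G((q | s))=False (q | s)=False q=False s=False
s_6={q,r}: G((q | s))=True (q | s)=True q=True s=False
s_7={q,r}: G((q | s))=True (q | s)=True q=True s=False
G(G((q | s))) holds globally = False
First violation at position 0.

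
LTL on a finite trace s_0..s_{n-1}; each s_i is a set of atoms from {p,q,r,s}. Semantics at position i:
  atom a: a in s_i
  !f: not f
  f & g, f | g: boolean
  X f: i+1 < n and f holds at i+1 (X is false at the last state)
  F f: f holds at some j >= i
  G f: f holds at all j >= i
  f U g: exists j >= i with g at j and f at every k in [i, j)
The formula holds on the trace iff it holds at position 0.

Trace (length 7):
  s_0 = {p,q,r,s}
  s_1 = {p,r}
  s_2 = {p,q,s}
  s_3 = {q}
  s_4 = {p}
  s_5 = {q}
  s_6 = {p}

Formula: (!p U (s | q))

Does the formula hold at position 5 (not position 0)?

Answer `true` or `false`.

s_0={p,q,r,s}: (!p U (s | q))=True !p=False p=True (s | q)=True s=True q=True
s_1={p,r}: (!p U (s | q))=False !p=False p=True (s | q)=False s=False q=False
s_2={p,q,s}: (!p U (s | q))=True !p=False p=True (s | q)=True s=True q=True
s_3={q}: (!p U (s | q))=True !p=True p=False (s | q)=True s=False q=True
s_4={p}: (!p U (s | q))=False !p=False p=True (s | q)=False s=False q=False
s_5={q}: (!p U (s | q))=True !p=True p=False (s | q)=True s=False q=True
s_6={p}: (!p U (s | q))=False !p=False p=True (s | q)=False s=False q=False
Evaluating at position 5: result = True

Answer: true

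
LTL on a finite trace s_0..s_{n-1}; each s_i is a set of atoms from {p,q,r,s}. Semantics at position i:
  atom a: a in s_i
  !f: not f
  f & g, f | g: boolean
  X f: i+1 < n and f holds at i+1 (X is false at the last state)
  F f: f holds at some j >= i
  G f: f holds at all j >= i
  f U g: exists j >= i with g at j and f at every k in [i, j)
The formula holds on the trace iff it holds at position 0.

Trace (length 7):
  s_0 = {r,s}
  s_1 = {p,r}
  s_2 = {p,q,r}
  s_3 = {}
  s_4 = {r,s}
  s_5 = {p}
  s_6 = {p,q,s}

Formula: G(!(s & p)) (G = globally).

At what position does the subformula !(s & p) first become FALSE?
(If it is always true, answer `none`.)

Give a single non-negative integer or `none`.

Answer: 6

Derivation:
s_0={r,s}: !(s & p)=True (s & p)=False s=True p=False
s_1={p,r}: !(s & p)=True (s & p)=False s=False p=True
s_2={p,q,r}: !(s & p)=True (s & p)=False s=False p=True
s_3={}: !(s & p)=True (s & p)=False s=False p=False
s_4={r,s}: !(s & p)=True (s & p)=False s=True p=False
s_5={p}: !(s & p)=True (s & p)=False s=False p=True
s_6={p,q,s}: !(s & p)=False (s & p)=True s=True p=True
G(!(s & p)) holds globally = False
First violation at position 6.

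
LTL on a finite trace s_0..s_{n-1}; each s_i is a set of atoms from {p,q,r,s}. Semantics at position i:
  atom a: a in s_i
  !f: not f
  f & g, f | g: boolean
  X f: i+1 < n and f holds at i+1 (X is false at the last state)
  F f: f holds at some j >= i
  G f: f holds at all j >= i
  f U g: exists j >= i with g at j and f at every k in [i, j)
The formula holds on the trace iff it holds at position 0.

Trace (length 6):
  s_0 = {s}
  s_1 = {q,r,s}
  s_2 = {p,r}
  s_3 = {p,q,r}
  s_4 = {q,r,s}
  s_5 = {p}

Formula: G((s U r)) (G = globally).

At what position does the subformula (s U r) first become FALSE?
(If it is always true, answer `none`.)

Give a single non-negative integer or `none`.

s_0={s}: (s U r)=True s=True r=False
s_1={q,r,s}: (s U r)=True s=True r=True
s_2={p,r}: (s U r)=True s=False r=True
s_3={p,q,r}: (s U r)=True s=False r=True
s_4={q,r,s}: (s U r)=True s=True r=True
s_5={p}: (s U r)=False s=False r=False
G((s U r)) holds globally = False
First violation at position 5.

Answer: 5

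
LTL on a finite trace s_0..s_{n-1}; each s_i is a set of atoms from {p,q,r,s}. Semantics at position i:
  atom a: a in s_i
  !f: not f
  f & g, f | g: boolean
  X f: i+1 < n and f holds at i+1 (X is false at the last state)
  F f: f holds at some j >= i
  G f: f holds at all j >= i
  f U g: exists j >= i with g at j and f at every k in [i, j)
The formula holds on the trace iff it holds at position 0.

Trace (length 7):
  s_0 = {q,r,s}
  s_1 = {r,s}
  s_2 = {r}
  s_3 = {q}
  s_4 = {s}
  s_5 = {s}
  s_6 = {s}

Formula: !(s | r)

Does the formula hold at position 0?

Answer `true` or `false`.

Answer: false

Derivation:
s_0={q,r,s}: !(s | r)=False (s | r)=True s=True r=True
s_1={r,s}: !(s | r)=False (s | r)=True s=True r=True
s_2={r}: !(s | r)=False (s | r)=True s=False r=True
s_3={q}: !(s | r)=True (s | r)=False s=False r=False
s_4={s}: !(s | r)=False (s | r)=True s=True r=False
s_5={s}: !(s | r)=False (s | r)=True s=True r=False
s_6={s}: !(s | r)=False (s | r)=True s=True r=False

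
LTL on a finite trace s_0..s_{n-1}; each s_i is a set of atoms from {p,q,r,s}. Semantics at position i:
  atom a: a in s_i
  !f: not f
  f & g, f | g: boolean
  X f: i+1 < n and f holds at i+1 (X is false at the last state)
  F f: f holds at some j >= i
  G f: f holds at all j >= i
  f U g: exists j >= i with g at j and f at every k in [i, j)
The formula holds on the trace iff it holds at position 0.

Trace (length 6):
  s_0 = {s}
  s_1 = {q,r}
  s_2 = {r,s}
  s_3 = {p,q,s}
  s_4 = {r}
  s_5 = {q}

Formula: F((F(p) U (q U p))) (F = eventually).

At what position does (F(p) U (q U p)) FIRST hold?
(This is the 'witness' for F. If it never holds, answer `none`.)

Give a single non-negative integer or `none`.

Answer: 0

Derivation:
s_0={s}: (F(p) U (q U p))=True F(p)=True p=False (q U p)=False q=False
s_1={q,r}: (F(p) U (q U p))=True F(p)=True p=False (q U p)=False q=True
s_2={r,s}: (F(p) U (q U p))=True F(p)=True p=False (q U p)=False q=False
s_3={p,q,s}: (F(p) U (q U p))=True F(p)=True p=True (q U p)=True q=True
s_4={r}: (F(p) U (q U p))=False F(p)=False p=False (q U p)=False q=False
s_5={q}: (F(p) U (q U p))=False F(p)=False p=False (q U p)=False q=True
F((F(p) U (q U p))) holds; first witness at position 0.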